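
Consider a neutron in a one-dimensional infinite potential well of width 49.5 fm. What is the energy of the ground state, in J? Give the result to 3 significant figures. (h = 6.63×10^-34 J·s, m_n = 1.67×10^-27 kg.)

For an infinite well E_n = n²h²/(8m_nL²), so E_1 = h²/(8m_nL²) = (6.63×10^-34)²/(8·1.67×10^-27·(4.95×10^-14 m)²) = 1.343×10^-14 J.

E_1 = 1.34×10^-14 J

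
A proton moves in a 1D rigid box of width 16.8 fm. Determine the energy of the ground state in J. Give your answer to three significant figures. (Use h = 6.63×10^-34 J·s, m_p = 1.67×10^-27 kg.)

E_1 = 1.17×10^-13 J

For an infinite well E_n = n²h²/(8m_pL²), so E_1 = h²/(8m_pL²) = (6.63×10^-34)²/(8·1.67×10^-27·(1.68×10^-14 m)²) = 1.166×10^-13 J.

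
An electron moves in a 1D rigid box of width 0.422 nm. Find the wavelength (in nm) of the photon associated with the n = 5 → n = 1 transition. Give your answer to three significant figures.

λ = 24.5 nm

E_1 = h²/(8m_eL²) = 3.383×10^-19 J, so ΔE = (5² − 1²)E_1 = 8.119×10^-18 J.
λ = hc/ΔE = (6.626×10^-34·2.998×10^8)/8.119×10^-18 = 2.45×10^-8 m = 24.5 nm.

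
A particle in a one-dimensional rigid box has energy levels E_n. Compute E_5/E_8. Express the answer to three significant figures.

0.391

E_n ∝ n², so E_5/E_8 = 5²/8² = 25/64 = 0.391.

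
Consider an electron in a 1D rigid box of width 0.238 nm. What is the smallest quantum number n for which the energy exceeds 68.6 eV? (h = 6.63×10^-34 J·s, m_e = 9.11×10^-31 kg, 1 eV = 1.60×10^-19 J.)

n = 4

E_1 = h²/(8m_eL²) = 1.065×10^-18 J = 6.656 eV.
Need n² > 68.6/6.656 = 10.31, i.e. n > 3.211.
The smallest integer satisfying this is n = 4.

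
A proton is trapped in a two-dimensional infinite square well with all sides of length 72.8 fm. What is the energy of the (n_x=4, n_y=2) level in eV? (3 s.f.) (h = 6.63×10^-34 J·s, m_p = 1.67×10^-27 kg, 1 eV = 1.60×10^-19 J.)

E = 7.76×10^5 eV

For a 2D rectangular well E = (h²/8m_p)·Σ n_i²/L_i² = (6.63×10^-34)²/(8·1.67×10^-27) · [4²/(72.8 fm)² + 2²/(72.8 fm)²].
Evaluating gives E = 1.242×10^-13 J = 7.76×10^5 eV.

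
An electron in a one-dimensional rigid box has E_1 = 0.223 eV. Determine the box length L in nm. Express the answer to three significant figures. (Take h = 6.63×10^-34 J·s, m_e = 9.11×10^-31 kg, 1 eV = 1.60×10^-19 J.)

L = 1.30 nm

From E_n = n²h²/(8m_eL²), L = n·h/√(8m_eE_n).
E_1 = 0.223 eV = 3.568×10^-20 J, so L = 1·6.63×10^-34/√(8·9.11×10^-31·3.568×10^-20) = 1.30×10^-9 m = 1.30 nm.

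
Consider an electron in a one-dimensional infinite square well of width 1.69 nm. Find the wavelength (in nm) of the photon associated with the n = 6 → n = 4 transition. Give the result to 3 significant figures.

λ = 471 nm

E_1 = h²/(8m_eL²) = 2.109×10^-20 J, so ΔE = (6² − 4²)E_1 = 4.218×10^-19 J.
λ = hc/ΔE = (6.626×10^-34·2.998×10^8)/4.218×10^-19 = 4.71×10^-7 m = 471 nm.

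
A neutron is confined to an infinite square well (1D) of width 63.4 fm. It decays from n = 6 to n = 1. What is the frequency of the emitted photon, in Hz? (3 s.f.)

E_1 = h²/(8m_nL²) = 8.151×10^-15 J and ΔE = (6² − 1²)E_1 = 2.853×10^-13 J.
f = ΔE/h = 2.853×10^-13/6.626×10^-34 = 4.31×10^20 Hz.

f = 4.31×10^20 Hz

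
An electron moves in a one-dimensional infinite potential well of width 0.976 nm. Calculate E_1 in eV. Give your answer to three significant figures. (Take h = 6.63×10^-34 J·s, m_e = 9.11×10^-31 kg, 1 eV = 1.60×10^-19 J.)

For an infinite well E_n = n²h²/(8m_eL²), so E_1 = h²/(8m_eL²) = (6.63×10^-34)²/(8·9.11×10^-31·(9.76×10^-10 m)²) = 6.332×10^-20 J.
Converting, E_1 = 6.332×10^-20 J / (1.60×10^-19 J/eV) = 0.396 eV.

E_1 = 0.396 eV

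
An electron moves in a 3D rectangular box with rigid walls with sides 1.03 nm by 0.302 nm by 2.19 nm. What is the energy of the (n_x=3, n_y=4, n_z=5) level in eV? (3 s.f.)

For a 3D rectangular well E = (h²/8m_e)·Σ n_i²/L_i² = (6.626×10^-34)²/(8·9.109×10^-31) · [3²/(1.03 nm)² + 4²/(0.302 nm)² + 5²/(2.19 nm)²].
Evaluating gives E = 1.139×10^-17 J = 71.1 eV.

E = 71.1 eV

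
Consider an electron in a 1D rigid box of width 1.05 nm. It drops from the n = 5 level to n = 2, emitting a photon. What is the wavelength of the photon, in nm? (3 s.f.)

E_1 = h²/(8m_eL²) = 5.465×10^-20 J, so ΔE = (5² − 2²)E_1 = 1.148×10^-18 J.
λ = hc/ΔE = (6.626×10^-34·2.998×10^8)/1.148×10^-18 = 1.73×10^-7 m = 173 nm.

λ = 173 nm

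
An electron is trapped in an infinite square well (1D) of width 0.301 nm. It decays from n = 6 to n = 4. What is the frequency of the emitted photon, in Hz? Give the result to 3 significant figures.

E_1 = h²/(8m_eL²) = 6.650×10^-19 J and ΔE = (6² − 4²)E_1 = 1.330×10^-17 J.
f = ΔE/h = 1.330×10^-17/6.626×10^-34 = 2.01×10^16 Hz.

f = 2.01×10^16 Hz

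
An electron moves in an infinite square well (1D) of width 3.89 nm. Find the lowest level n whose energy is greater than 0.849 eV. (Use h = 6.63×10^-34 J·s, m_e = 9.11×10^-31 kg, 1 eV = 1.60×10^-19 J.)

n = 6

E_1 = h²/(8m_eL²) = 3.986×10^-21 J = 0.02491 eV.
Need n² > 0.849/0.02491 = 34.08, i.e. n > 5.838.
The smallest integer satisfying this is n = 6.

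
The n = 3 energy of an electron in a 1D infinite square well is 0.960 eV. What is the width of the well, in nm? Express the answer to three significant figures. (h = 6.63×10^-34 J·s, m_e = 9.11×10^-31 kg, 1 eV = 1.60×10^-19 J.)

From E_n = n²h²/(8m_eL²), L = n·h/√(8m_eE_n).
E_3 = 0.960 eV = 1.536×10^-19 J, so L = 3·6.63×10^-34/√(8·9.11×10^-31·1.536×10^-19) = 1.88×10^-9 m = 1.88 nm.

L = 1.88 nm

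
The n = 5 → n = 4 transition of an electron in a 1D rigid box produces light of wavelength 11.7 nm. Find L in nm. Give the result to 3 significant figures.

The photon carries ΔE = hc/λ = 6.626×10^-34·2.998×10^8/1.17×10^-8 m = 1.698×10^-17 J.
Since ΔE = (5² − 4²)E_1, E_1 = 1.887×10^-18 J, and L = h/√(8m_eE_1) = 1.79×10^-10 m = 0.179 nm.

L = 0.179 nm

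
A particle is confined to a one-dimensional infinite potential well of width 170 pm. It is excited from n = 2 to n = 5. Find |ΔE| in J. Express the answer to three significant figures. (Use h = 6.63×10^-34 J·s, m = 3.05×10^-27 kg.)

E_1 = h²/(8mL²) = 6.234×10^-22 J.
|ΔE| = |2² − 5²|·E_1 = 21·6.234×10^-22 J = 1.31×10^-20 J.

|ΔE| = 1.31×10^-20 J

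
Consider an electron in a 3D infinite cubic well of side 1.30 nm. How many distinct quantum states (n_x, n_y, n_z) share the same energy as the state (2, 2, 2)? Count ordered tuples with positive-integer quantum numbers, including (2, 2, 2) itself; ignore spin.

degeneracy = 1

The level has n_x² + n_y² + n_z² = 12. The ordered positive-integer solutions are (2, 2, 2).
That gives 1 state.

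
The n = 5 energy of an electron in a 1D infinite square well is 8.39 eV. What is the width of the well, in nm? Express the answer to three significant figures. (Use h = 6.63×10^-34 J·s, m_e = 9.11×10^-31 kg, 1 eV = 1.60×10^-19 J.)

From E_n = n²h²/(8m_eL²), L = n·h/√(8m_eE_n).
E_5 = 8.39 eV = 1.342×10^-18 J, so L = 5·6.63×10^-34/√(8·9.11×10^-31·1.342×10^-18) = 1.06×10^-9 m = 1.06 nm.

L = 1.06 nm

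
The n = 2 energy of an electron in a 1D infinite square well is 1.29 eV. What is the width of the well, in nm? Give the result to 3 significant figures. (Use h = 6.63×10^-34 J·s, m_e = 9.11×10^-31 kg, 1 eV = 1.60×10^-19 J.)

L = 1.08 nm

From E_n = n²h²/(8m_eL²), L = n·h/√(8m_eE_n).
E_2 = 1.29 eV = 2.064×10^-19 J, so L = 2·6.63×10^-34/√(8·9.11×10^-31·2.064×10^-19) = 1.08×10^-9 m = 1.08 nm.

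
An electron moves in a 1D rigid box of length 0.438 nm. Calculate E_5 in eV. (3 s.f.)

E_5 = 49.0 eV

For an infinite well E_n = n²h²/(8m_eL²), so E_1 = h²/(8m_eL²) = (6.626×10^-34)²/(8·9.109×10^-31·(4.38×10^-10 m)²) = 3.140×10^-19 J.
Then E_5 = 5²·E_1 = 25·3.140×10^-19 J = 7.850×10^-18 J.
Converting, E_5 = 7.850×10^-18 J / (1.602×10^-19 J/eV) = 49.0 eV.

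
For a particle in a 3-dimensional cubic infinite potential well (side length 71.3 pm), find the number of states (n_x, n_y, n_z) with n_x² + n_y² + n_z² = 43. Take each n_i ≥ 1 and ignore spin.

degeneracy = 3

The level has n_x² + n_y² + n_z² = 43. The ordered positive-integer solutions are (3, 3, 5), (3, 5, 3), (5, 3, 3).
That gives 3 states.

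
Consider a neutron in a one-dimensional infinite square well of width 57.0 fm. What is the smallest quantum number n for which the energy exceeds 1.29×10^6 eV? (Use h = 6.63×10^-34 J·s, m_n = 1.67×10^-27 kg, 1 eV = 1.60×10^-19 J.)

n = 5

E_1 = h²/(8m_nL²) = 1.013×10^-14 J = 6.331×10^4 eV.
Need n² > 1.29×10^6/6.331×10^4 = 20.38, i.e. n > 4.514.
The smallest integer satisfying this is n = 5.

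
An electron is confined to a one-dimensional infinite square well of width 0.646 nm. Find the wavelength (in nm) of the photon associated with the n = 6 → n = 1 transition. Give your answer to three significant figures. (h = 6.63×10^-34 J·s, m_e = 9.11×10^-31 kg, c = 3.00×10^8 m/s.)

E_1 = h²/(8m_eL²) = 1.445×10^-19 J, so ΔE = (6² − 1²)E_1 = 5.058×10^-18 J.
λ = hc/ΔE = (6.63×10^-34·3.00×10^8)/5.058×10^-18 = 3.93×10^-8 m = 39.3 nm.

λ = 39.3 nm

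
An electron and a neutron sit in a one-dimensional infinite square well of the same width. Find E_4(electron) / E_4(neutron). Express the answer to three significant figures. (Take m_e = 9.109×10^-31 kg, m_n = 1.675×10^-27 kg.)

E_n ∝ 1/m at fixed n and L, so the ratio is m_n/m_e = 1.675×10^-27/9.109×10^-31 = 1.84×10^3.

1.84×10^3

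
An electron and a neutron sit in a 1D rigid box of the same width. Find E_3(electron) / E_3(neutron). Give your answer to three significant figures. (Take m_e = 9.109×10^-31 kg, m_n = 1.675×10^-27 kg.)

E_n ∝ 1/m at fixed n and L, so the ratio is m_n/m_e = 1.675×10^-27/9.109×10^-31 = 1.84×10^3.

1.84×10^3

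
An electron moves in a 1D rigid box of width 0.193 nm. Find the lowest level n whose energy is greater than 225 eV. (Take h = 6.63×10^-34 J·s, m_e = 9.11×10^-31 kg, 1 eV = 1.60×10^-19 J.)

E_1 = h²/(8m_eL²) = 1.619×10^-18 J = 10.12 eV.
Need n² > 225/10.12 = 22.23, i.e. n > 4.715.
The smallest integer satisfying this is n = 5.

n = 5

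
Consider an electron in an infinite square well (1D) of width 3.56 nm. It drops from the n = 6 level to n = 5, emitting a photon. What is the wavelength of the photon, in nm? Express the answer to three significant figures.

λ = 3.80×10^3 nm

E_1 = h²/(8m_eL²) = 4.754×10^-21 J, so ΔE = (6² − 5²)E_1 = 5.229×10^-20 J.
λ = hc/ΔE = (6.626×10^-34·2.998×10^8)/5.229×10^-20 = 3.80×10^-6 m = 3.80×10^3 nm.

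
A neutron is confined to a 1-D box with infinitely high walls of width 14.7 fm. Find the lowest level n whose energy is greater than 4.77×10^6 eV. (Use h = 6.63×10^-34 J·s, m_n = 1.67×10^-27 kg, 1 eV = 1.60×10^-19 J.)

E_1 = h²/(8m_nL²) = 1.523×10^-13 J = 9.519×10^5 eV.
Need n² > 4.77×10^6/9.519×10^5 = 5.011, i.e. n > 2.239.
The smallest integer satisfying this is n = 3.

n = 3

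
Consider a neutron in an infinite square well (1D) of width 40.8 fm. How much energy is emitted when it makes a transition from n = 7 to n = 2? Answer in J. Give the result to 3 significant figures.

|ΔE| = 8.86×10^-13 J

E_1 = h²/(8m_nL²) = 1.968×10^-14 J.
|ΔE| = |7² − 2²|·E_1 = 45·1.968×10^-14 J = 8.86×10^-13 J.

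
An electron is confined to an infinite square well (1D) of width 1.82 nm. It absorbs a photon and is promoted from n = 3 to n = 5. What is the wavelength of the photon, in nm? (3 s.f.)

E_1 = h²/(8m_eL²) = 1.819×10^-20 J, so ΔE = (5² − 3²)E_1 = 2.910×10^-19 J.
λ = hc/ΔE = (6.626×10^-34·2.998×10^8)/2.910×10^-19 = 6.83×10^-7 m = 683 nm.

λ = 683 nm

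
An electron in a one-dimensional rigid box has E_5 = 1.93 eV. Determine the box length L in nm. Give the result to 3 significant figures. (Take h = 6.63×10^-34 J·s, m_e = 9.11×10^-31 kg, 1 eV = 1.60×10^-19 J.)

L = 2.21 nm

From E_n = n²h²/(8m_eL²), L = n·h/√(8m_eE_n).
E_5 = 1.93 eV = 3.088×10^-19 J, so L = 5·6.63×10^-34/√(8·9.11×10^-31·3.088×10^-19) = 2.21×10^-9 m = 2.21 nm.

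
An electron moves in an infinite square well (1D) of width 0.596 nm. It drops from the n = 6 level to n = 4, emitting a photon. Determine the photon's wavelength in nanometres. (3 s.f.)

λ = 58.6 nm

E_1 = h²/(8m_eL²) = 1.696×10^-19 J, so ΔE = (6² − 4²)E_1 = 3.392×10^-18 J.
λ = hc/ΔE = (6.626×10^-34·2.998×10^8)/3.392×10^-18 = 5.86×10^-8 m = 58.6 nm.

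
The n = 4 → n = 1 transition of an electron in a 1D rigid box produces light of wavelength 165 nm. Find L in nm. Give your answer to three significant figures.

L = 0.866 nm

The photon carries ΔE = hc/λ = 6.626×10^-34·2.998×10^8/1.65×10^-7 m = 1.204×10^-18 J.
Since ΔE = (4² − 1²)E_1, E_1 = 8.027×10^-20 J, and L = h/√(8m_eE_1) = 8.66×10^-10 m = 0.866 nm.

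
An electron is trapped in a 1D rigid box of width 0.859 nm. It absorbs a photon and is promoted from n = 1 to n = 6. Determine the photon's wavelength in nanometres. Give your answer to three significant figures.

E_1 = h²/(8m_eL²) = 8.165×10^-20 J, so ΔE = (6² − 1²)E_1 = 2.858×10^-18 J.
λ = hc/ΔE = (6.626×10^-34·2.998×10^8)/2.858×10^-18 = 6.95×10^-8 m = 69.5 nm.

λ = 69.5 nm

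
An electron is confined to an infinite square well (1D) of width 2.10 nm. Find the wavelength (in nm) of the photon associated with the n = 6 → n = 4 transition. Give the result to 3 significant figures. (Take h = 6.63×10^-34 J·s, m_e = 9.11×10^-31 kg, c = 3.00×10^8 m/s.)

λ = 727 nm

E_1 = h²/(8m_eL²) = 1.368×10^-20 J, so ΔE = (6² − 4²)E_1 = 2.736×10^-19 J.
λ = hc/ΔE = (6.63×10^-34·3.00×10^8)/2.736×10^-19 = 7.27×10^-7 m = 727 nm.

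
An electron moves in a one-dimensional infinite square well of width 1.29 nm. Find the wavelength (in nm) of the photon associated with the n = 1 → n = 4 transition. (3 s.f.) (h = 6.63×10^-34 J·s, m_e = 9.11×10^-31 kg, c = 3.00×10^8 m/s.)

λ = 366 nm

E_1 = h²/(8m_eL²) = 3.624×10^-20 J, so ΔE = (4² − 1²)E_1 = 5.436×10^-19 J.
λ = hc/ΔE = (6.63×10^-34·3.00×10^8)/5.436×10^-19 = 3.66×10^-7 m = 366 nm.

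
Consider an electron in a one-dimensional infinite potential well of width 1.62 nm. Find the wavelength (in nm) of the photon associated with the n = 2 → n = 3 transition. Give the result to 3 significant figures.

E_1 = h²/(8m_eL²) = 2.296×10^-20 J, so ΔE = (3² − 2²)E_1 = 1.148×10^-19 J.
λ = hc/ΔE = (6.626×10^-34·2.998×10^8)/1.148×10^-19 = 1.73×10^-6 m = 1.73×10^3 nm.

λ = 1.73×10^3 nm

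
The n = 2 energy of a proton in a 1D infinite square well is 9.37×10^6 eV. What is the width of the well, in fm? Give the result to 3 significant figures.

From E_n = n²h²/(8m_pL²), L = n·h/√(8m_pE_n).
E_2 = 9.37×10^6 eV = 1.501×10^-12 J, so L = 2·6.626×10^-34/√(8·1.673×10^-27·1.501×10^-12) = 9.35×10^-15 m = 9.35 fm.

L = 9.35 fm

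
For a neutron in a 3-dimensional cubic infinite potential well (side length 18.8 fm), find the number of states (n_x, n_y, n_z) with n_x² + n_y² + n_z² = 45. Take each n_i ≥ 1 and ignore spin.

The level has n_x² + n_y² + n_z² = 45. The ordered positive-integer solutions are (2, 4, 5), (2, 5, 4), (4, 2, 5), (4, 5, 2), (5, 2, 4), (5, 4, 2).
That gives 6 states.

degeneracy = 6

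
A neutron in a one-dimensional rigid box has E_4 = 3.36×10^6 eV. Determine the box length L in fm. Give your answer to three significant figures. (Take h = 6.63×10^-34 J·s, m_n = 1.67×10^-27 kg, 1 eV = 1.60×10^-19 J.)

From E_n = n²h²/(8m_nL²), L = n·h/√(8m_nE_n).
E_4 = 3.36×10^6 eV = 5.376×10^-13 J, so L = 4·6.63×10^-34/√(8·1.67×10^-27·5.376×10^-13) = 3.13×10^-14 m = 31.3 fm.

L = 31.3 fm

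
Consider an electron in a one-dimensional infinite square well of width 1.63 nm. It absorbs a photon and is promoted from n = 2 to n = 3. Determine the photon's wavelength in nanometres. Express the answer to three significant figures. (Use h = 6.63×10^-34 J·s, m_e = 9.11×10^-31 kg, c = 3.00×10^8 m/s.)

λ = 1.75×10^3 nm

E_1 = h²/(8m_eL²) = 2.270×10^-20 J, so ΔE = (3² − 2²)E_1 = 1.135×10^-19 J.
λ = hc/ΔE = (6.63×10^-34·3.00×10^8)/1.135×10^-19 = 1.75×10^-6 m = 1.75×10^3 nm.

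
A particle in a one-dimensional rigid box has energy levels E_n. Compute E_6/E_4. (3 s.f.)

E_n ∝ n², so E_6/E_4 = 6²/4² = 36/16 = 2.25.

2.25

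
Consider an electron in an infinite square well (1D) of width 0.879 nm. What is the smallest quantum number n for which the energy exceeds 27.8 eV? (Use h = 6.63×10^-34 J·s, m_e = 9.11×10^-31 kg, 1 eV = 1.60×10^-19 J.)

n = 8

E_1 = h²/(8m_eL²) = 7.806×10^-20 J = 0.4879 eV.
Need n² > 27.8/0.4879 = 56.98, i.e. n > 7.549.
The smallest integer satisfying this is n = 8.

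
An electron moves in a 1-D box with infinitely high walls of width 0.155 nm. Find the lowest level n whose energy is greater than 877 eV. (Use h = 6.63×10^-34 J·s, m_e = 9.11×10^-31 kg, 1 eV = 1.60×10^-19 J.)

E_1 = h²/(8m_eL²) = 2.510×10^-18 J = 15.69 eV.
Need n² > 877/15.69 = 55.90, i.e. n > 7.477.
The smallest integer satisfying this is n = 8.

n = 8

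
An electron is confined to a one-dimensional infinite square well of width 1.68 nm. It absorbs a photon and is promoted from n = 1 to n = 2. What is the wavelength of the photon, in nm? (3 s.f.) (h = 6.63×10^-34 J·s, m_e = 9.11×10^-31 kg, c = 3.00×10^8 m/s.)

E_1 = h²/(8m_eL²) = 2.137×10^-20 J, so ΔE = (2² − 1²)E_1 = 6.411×10^-20 J.
λ = hc/ΔE = (6.63×10^-34·3.00×10^8)/6.411×10^-20 = 3.10×10^-6 m = 3.10×10^3 nm.

λ = 3.10×10^3 nm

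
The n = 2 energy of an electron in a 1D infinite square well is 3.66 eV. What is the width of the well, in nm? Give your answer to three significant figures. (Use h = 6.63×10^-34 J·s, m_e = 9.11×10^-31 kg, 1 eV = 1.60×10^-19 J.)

L = 0.642 nm

From E_n = n²h²/(8m_eL²), L = n·h/√(8m_eE_n).
E_2 = 3.66 eV = 5.856×10^-19 J, so L = 2·6.63×10^-34/√(8·9.11×10^-31·5.856×10^-19) = 6.42×10^-10 m = 0.642 nm.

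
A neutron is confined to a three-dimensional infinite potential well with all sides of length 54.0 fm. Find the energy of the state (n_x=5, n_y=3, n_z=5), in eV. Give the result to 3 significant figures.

For a 3D rectangular well E = (h²/8m_n)·Σ n_i²/L_i² = (6.626×10^-34)²/(8·1.675×10^-27) · [5²/(54.0 fm)² + 3²/(54.0 fm)² + 5²/(54.0 fm)²].
Evaluating gives E = 6.629×10^-13 J = 4.14×10^6 eV.

E = 4.14×10^6 eV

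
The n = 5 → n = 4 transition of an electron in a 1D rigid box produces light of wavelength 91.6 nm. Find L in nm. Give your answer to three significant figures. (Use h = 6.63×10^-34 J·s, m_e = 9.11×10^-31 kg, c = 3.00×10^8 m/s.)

The photon carries ΔE = hc/λ = 6.63×10^-34·3.00×10^8/9.16×10^-8 m = 2.171×10^-18 J.
Since ΔE = (5² − 4²)E_1, E_1 = 2.412×10^-19 J, and L = h/√(8m_eE_1) = 5.00×10^-10 m = 0.500 nm.

L = 0.500 nm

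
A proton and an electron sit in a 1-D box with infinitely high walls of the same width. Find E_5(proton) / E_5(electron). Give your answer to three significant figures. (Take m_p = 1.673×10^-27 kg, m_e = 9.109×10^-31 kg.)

5.44×10^-4

E_n ∝ 1/m at fixed n and L, so the ratio is m_e/m_p = 9.109×10^-31/1.673×10^-27 = 5.44×10^-4.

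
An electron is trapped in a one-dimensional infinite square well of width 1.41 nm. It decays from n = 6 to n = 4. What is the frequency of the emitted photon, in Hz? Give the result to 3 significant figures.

f = 9.15×10^14 Hz

E_1 = h²/(8m_eL²) = 3.030×10^-20 J and ΔE = (6² − 4²)E_1 = 6.060×10^-19 J.
f = ΔE/h = 6.060×10^-19/6.626×10^-34 = 9.15×10^14 Hz.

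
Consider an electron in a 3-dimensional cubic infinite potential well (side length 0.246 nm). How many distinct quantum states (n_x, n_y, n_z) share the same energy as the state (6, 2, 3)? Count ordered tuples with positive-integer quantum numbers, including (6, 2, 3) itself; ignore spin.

degeneracy = 6

The level has n_x² + n_y² + n_z² = 49. The ordered positive-integer solutions are (2, 3, 6), (2, 6, 3), (3, 2, 6), (3, 6, 2), (6, 2, 3), (6, 3, 2).
That gives 6 states.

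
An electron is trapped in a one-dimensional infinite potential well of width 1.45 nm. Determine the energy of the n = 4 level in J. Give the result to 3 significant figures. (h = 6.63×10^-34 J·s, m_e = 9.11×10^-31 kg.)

For an infinite well E_n = n²h²/(8m_eL²), so E_1 = h²/(8m_eL²) = (6.63×10^-34)²/(8·9.11×10^-31·(1.45×10^-9 m)²) = 2.869×10^-20 J.
Then E_4 = 4²·E_1 = 16·2.869×10^-20 J = 4.59×10^-19 J.

E_4 = 4.59×10^-19 J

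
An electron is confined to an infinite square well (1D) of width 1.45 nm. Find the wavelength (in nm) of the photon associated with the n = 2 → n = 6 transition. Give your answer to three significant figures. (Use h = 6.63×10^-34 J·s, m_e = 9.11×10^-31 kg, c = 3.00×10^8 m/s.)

E_1 = h²/(8m_eL²) = 2.869×10^-20 J, so ΔE = (6² − 2²)E_1 = 9.181×10^-19 J.
λ = hc/ΔE = (6.63×10^-34·3.00×10^8)/9.181×10^-19 = 2.17×10^-7 m = 217 nm.

λ = 217 nm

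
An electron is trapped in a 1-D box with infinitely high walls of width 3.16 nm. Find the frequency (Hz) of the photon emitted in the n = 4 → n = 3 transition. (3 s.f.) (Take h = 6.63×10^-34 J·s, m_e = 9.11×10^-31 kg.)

E_1 = h²/(8m_eL²) = 6.040×10^-21 J and ΔE = (4² − 3²)E_1 = 4.228×10^-20 J.
f = ΔE/h = 4.228×10^-20/6.63×10^-34 = 6.38×10^13 Hz.

f = 6.38×10^13 Hz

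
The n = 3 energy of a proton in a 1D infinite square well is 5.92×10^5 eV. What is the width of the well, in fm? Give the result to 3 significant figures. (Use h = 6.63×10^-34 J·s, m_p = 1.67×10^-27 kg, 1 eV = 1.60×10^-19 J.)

L = 55.9 fm

From E_n = n²h²/(8m_pL²), L = n·h/√(8m_pE_n).
E_3 = 5.92×10^5 eV = 9.472×10^-14 J, so L = 3·6.63×10^-34/√(8·1.67×10^-27·9.472×10^-14) = 5.59×10^-14 m = 55.9 fm.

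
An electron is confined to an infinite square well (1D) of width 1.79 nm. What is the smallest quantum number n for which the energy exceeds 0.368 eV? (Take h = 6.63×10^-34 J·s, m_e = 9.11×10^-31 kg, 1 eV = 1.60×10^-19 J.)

E_1 = h²/(8m_eL²) = 1.882×10^-20 J = 0.1176 eV.
Need n² > 0.368/0.1176 = 3.129, i.e. n > 1.769.
The smallest integer satisfying this is n = 2.

n = 2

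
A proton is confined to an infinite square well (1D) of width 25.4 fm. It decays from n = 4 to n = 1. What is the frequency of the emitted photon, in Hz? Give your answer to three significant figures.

f = 1.15×10^21 Hz

E_1 = h²/(8m_pL²) = 5.085×10^-14 J and ΔE = (4² − 1²)E_1 = 7.627×10^-13 J.
f = ΔE/h = 7.627×10^-13/6.626×10^-34 = 1.15×10^21 Hz.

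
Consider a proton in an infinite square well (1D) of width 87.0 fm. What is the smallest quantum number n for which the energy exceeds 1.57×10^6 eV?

n = 8

E_1 = h²/(8m_pL²) = 4.334×10^-15 J = 2.705×10^4 eV.
Need n² > 1.57×10^6/2.705×10^4 = 58.04, i.e. n > 7.618.
The smallest integer satisfying this is n = 8.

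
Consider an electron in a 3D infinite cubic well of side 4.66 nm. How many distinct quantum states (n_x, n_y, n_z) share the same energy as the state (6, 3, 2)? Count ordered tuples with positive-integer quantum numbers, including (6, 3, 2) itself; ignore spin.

degeneracy = 6

The level has n_x² + n_y² + n_z² = 49. The ordered positive-integer solutions are (2, 3, 6), (2, 6, 3), (3, 2, 6), (3, 6, 2), (6, 2, 3), (6, 3, 2).
That gives 6 states.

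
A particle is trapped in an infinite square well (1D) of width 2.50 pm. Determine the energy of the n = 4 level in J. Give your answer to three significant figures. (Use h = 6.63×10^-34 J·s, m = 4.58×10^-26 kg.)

E_4 = 3.07×10^-18 J

For an infinite well E_n = n²h²/(8mL²), so E_1 = h²/(8mL²) = (6.63×10^-34)²/(8·4.58×10^-26·(2.50×10^-12 m)²) = 1.920×10^-19 J.
Then E_4 = 4²·E_1 = 16·1.920×10^-19 J = 3.07×10^-18 J.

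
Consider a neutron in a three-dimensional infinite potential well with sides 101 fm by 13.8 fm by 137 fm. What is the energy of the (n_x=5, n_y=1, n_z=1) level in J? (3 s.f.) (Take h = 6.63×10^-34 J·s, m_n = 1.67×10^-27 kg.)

For a 3D rectangular well E = (h²/8m_n)·Σ n_i²/L_i² = (6.63×10^-34)²/(8·1.67×10^-27) · [5²/(101 fm)² + 1²/(13.8 fm)² + 1²/(137 fm)²].
Evaluating gives E = 2.55×10^-13 J.

E = 2.55×10^-13 J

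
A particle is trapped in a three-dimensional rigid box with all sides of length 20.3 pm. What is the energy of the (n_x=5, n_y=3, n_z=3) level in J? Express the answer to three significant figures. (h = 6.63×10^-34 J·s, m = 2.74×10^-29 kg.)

E = 2.09×10^-16 J

For a 3D rectangular well E = (h²/8m)·Σ n_i²/L_i² = (6.63×10^-34)²/(8·2.74×10^-29) · [5²/(20.3 pm)² + 3²/(20.3 pm)² + 3²/(20.3 pm)²].
Evaluating gives E = 2.09×10^-16 J.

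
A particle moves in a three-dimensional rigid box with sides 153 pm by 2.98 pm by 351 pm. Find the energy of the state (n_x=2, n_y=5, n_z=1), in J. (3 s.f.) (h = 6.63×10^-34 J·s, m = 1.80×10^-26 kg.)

For a 3D rectangular well E = (h²/8m)·Σ n_i²/L_i² = (6.63×10^-34)²/(8·1.80×10^-26) · [2²/(153 pm)² + 5²/(2.98 pm)² + 1²/(351 pm)²].
Evaluating gives E = 8.59×10^-18 J.

E = 8.59×10^-18 J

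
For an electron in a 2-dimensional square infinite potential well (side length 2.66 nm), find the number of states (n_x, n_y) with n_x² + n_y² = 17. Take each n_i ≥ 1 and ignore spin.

The level has n_x² + n_y² = 17. The ordered positive-integer solutions are (1, 4), (4, 1).
That gives 2 states.

degeneracy = 2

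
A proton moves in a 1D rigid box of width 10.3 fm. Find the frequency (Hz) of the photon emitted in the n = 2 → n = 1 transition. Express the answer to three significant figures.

f = 1.40×10^21 Hz

E_1 = h²/(8m_pL²) = 3.092×10^-13 J and ΔE = (2² − 1²)E_1 = 9.276×10^-13 J.
f = ΔE/h = 9.276×10^-13/6.626×10^-34 = 1.40×10^21 Hz.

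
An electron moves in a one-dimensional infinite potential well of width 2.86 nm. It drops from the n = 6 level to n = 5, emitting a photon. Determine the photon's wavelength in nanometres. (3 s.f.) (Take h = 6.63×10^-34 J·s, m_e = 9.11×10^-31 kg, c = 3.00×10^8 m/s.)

E_1 = h²/(8m_eL²) = 7.374×10^-21 J, so ΔE = (6² − 5²)E_1 = 8.111×10^-20 J.
λ = hc/ΔE = (6.63×10^-34·3.00×10^8)/8.111×10^-20 = 2.45×10^-6 m = 2.45×10^3 nm.

λ = 2.45×10^3 nm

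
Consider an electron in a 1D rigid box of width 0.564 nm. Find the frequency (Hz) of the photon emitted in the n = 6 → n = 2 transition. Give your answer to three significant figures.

f = 9.15×10^15 Hz

E_1 = h²/(8m_eL²) = 1.894×10^-19 J and ΔE = (6² − 2²)E_1 = 6.061×10^-18 J.
f = ΔE/h = 6.061×10^-18/6.626×10^-34 = 9.15×10^15 Hz.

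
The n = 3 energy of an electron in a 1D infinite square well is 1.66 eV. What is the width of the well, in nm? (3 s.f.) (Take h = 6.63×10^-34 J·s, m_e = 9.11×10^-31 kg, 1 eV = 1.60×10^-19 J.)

L = 1.43 nm

From E_n = n²h²/(8m_eL²), L = n·h/√(8m_eE_n).
E_3 = 1.66 eV = 2.656×10^-19 J, so L = 3·6.63×10^-34/√(8·9.11×10^-31·2.656×10^-19) = 1.43×10^-9 m = 1.43 nm.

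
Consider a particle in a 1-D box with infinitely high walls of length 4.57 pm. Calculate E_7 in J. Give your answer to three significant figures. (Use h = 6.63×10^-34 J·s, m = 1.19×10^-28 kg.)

E_7 = 1.08×10^-15 J

For an infinite well E_n = n²h²/(8mL²), so E_1 = h²/(8mL²) = (6.63×10^-34)²/(8·1.19×10^-28·(4.57×10^-12 m)²) = 2.211×10^-17 J.
Then E_7 = 7²·E_1 = 49·2.211×10^-17 J = 1.08×10^-15 J.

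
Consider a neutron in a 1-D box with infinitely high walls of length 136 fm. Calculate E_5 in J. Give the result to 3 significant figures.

For an infinite well E_n = n²h²/(8m_nL²), so E_1 = h²/(8m_nL²) = (6.626×10^-34)²/(8·1.675×10^-27·(1.36×10^-13 m)²) = 1.771×10^-15 J.
Then E_5 = 5²·E_1 = 25·1.771×10^-15 J = 4.43×10^-14 J.

E_5 = 4.43×10^-14 J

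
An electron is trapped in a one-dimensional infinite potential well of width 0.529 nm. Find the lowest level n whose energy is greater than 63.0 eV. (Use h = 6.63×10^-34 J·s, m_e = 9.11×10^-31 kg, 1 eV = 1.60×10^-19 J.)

n = 7

E_1 = h²/(8m_eL²) = 2.155×10^-19 J = 1.347 eV.
Need n² > 63.0/1.347 = 46.77, i.e. n > 6.839.
The smallest integer satisfying this is n = 7.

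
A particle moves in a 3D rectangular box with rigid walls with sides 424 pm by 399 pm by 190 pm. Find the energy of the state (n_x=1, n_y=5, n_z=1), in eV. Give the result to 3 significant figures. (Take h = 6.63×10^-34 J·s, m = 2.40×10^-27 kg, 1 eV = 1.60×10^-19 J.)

For a 3D rectangular well E = (h²/8m)·Σ n_i²/L_i² = (6.63×10^-34)²/(8·2.40×10^-27) · [1²/(424 pm)² + 5²/(399 pm)² + 1²/(190 pm)²].
Evaluating gives E = 4.357×10^-21 J = 0.0272 eV.

E = 0.0272 eV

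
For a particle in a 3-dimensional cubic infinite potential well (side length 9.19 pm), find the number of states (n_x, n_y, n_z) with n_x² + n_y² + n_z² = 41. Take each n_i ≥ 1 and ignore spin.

degeneracy = 9

The level has n_x² + n_y² + n_z² = 41. The ordered positive-integer solutions are (1, 2, 6), (1, 6, 2), (2, 1, 6), (2, 6, 1), (3, 4, 4), (4, 3, 4), (4, 4, 3), (6, 1, 2), (6, 2, 1).
That gives 9 states.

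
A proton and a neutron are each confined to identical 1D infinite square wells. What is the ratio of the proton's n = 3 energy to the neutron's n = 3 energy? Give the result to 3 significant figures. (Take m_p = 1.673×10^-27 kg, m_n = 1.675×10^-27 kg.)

1.00

E_n ∝ 1/m at fixed n and L, so the ratio is m_n/m_p = 1.675×10^-27/1.673×10^-27 = 1.00.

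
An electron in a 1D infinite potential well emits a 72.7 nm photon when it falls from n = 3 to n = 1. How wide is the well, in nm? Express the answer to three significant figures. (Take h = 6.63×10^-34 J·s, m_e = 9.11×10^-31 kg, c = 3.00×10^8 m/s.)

L = 0.420 nm

The photon carries ΔE = hc/λ = 6.63×10^-34·3.00×10^8/7.27×10^-8 m = 2.736×10^-18 J.
Since ΔE = (3² − 1²)E_1, E_1 = 3.420×10^-19 J, and L = h/√(8m_eE_1) = 4.20×10^-10 m = 0.420 nm.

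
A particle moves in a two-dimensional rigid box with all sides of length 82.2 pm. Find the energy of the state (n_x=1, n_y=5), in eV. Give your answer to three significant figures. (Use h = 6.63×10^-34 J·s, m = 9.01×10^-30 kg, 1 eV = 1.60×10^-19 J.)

E = 147 eV

For a 2D rectangular well E = (h²/8m)·Σ n_i²/L_i² = (6.63×10^-34)²/(8·9.01×10^-30) · [1²/(82.2 pm)² + 5²/(82.2 pm)²].
Evaluating gives E = 2.347×10^-17 J = 147 eV.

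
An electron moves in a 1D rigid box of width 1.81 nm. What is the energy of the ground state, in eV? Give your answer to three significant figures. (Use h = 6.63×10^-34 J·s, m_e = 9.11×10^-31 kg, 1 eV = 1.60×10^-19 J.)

For an infinite well E_n = n²h²/(8m_eL²), so E_1 = h²/(8m_eL²) = (6.63×10^-34)²/(8·9.11×10^-31·(1.81×10^-9 m)²) = 1.841×10^-20 J.
Converting, E_1 = 1.841×10^-20 J / (1.60×10^-19 J/eV) = 0.115 eV.

E_1 = 0.115 eV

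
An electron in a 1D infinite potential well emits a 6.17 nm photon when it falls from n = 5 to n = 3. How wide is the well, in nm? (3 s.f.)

L = 0.173 nm

The photon carries ΔE = hc/λ = 6.626×10^-34·2.998×10^8/6.17×10^-9 m = 3.220×10^-17 J.
Since ΔE = (5² − 3²)E_1, E_1 = 2.012×10^-18 J, and L = h/√(8m_eE_1) = 1.73×10^-10 m = 0.173 nm.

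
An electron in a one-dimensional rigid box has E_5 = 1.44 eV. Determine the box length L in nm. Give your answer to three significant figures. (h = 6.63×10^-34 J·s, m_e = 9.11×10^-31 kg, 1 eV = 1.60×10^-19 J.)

L = 2.56 nm

From E_n = n²h²/(8m_eL²), L = n·h/√(8m_eE_n).
E_5 = 1.44 eV = 2.304×10^-19 J, so L = 5·6.63×10^-34/√(8·9.11×10^-31·2.304×10^-19) = 2.56×10^-9 m = 2.56 nm.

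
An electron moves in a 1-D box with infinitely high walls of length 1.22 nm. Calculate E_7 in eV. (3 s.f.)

E_7 = 12.4 eV

For an infinite well E_n = n²h²/(8m_eL²), so E_1 = h²/(8m_eL²) = (6.626×10^-34)²/(8·9.109×10^-31·(1.22×10^-9 m)²) = 4.048×10^-20 J.
Then E_7 = 7²·E_1 = 49·4.048×10^-20 J = 1.984×10^-18 J.
Converting, E_7 = 1.984×10^-18 J / (1.602×10^-19 J/eV) = 12.4 eV.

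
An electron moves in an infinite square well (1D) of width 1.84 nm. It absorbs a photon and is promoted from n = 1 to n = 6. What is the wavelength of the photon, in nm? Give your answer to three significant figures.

E_1 = h²/(8m_eL²) = 1.780×10^-20 J, so ΔE = (6² − 1²)E_1 = 6.230×10^-19 J.
λ = hc/ΔE = (6.626×10^-34·2.998×10^8)/6.230×10^-19 = 3.19×10^-7 m = 319 nm.

λ = 319 nm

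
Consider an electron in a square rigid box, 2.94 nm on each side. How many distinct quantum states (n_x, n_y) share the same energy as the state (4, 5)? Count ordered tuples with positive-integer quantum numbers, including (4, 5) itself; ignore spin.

degeneracy = 2

The level has n_x² + n_y² = 41. The ordered positive-integer solutions are (4, 5), (5, 4).
That gives 2 states.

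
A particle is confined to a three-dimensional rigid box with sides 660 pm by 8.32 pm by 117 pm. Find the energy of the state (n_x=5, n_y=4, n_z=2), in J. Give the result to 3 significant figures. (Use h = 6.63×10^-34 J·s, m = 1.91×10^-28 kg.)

E = 6.66×10^-17 J

For a 3D rectangular well E = (h²/8m)·Σ n_i²/L_i² = (6.63×10^-34)²/(8·1.91×10^-28) · [5²/(660 pm)² + 4²/(8.32 pm)² + 2²/(117 pm)²].
Evaluating gives E = 6.66×10^-17 J.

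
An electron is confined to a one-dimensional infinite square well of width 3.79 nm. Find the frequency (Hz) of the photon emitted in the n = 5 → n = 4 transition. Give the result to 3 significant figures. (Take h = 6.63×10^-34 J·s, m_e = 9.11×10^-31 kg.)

f = 5.70×10^13 Hz

E_1 = h²/(8m_eL²) = 4.199×10^-21 J and ΔE = (5² − 4²)E_1 = 3.779×10^-20 J.
f = ΔE/h = 3.779×10^-20/6.63×10^-34 = 5.70×10^13 Hz.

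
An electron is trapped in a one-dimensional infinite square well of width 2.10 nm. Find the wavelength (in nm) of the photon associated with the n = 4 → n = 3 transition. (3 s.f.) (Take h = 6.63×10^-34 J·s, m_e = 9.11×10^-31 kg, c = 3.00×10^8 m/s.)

λ = 2.08×10^3 nm

E_1 = h²/(8m_eL²) = 1.368×10^-20 J, so ΔE = (4² − 3²)E_1 = 9.576×10^-20 J.
λ = hc/ΔE = (6.63×10^-34·3.00×10^8)/9.576×10^-20 = 2.08×10^-6 m = 2.08×10^3 nm.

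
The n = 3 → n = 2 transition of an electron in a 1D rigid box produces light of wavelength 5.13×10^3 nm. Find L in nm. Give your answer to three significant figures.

The photon carries ΔE = hc/λ = 6.626×10^-34·2.998×10^8/5.13×10^-6 m = 3.872×10^-20 J.
Since ΔE = (3² − 2²)E_1, E_1 = 7.744×10^-21 J, and L = h/√(8m_eE_1) = 2.79×10^-9 m = 2.79 nm.

L = 2.79 nm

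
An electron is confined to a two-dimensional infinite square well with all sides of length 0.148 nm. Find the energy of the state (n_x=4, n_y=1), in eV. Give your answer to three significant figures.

For a 2D rectangular well E = (h²/8m_e)·Σ n_i²/L_i² = (6.626×10^-34)²/(8·9.109×10^-31) · [4²/(0.148 nm)² + 1²/(0.148 nm)²].
Evaluating gives E = 4.676×10^-17 J = 292 eV.

E = 292 eV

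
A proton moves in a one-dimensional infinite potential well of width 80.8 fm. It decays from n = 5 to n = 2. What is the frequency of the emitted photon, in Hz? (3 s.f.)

f = 1.59×10^20 Hz

E_1 = h²/(8m_pL²) = 5.025×10^-15 J and ΔE = (5² − 2²)E_1 = 1.055×10^-13 J.
f = ΔE/h = 1.055×10^-13/6.626×10^-34 = 1.59×10^20 Hz.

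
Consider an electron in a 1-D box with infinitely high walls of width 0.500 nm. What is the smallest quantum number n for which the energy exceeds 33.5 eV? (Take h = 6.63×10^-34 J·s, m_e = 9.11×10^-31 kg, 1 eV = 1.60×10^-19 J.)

E_1 = h²/(8m_eL²) = 2.413×10^-19 J = 1.508 eV.
Need n² > 33.5/1.508 = 22.21, i.e. n > 4.713.
The smallest integer satisfying this is n = 5.

n = 5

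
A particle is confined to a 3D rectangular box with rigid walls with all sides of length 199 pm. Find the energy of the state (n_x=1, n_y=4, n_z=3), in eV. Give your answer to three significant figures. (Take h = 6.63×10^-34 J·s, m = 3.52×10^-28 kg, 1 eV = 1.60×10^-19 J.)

E = 0.641 eV

For a 3D rectangular well E = (h²/8m)·Σ n_i²/L_i² = (6.63×10^-34)²/(8·3.52×10^-28) · [1²/(199 pm)² + 4²/(199 pm)² + 3²/(199 pm)²].
Evaluating gives E = 1.025×10^-19 J = 0.641 eV.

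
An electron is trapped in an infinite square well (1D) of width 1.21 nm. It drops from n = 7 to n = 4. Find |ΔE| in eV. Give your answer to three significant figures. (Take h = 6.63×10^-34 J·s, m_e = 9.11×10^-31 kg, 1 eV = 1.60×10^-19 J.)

E_1 = h²/(8m_eL²) = 4.120×10^-20 J.
|ΔE| = |7² − 4²|·E_1 = 33·4.120×10^-20 J = 1.360×10^-18 J = 8.50 eV.

|ΔE| = 8.50 eV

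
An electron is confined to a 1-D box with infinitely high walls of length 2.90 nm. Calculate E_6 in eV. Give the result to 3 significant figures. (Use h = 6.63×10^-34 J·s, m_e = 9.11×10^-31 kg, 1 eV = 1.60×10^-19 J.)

For an infinite well E_n = n²h²/(8m_eL²), so E_1 = h²/(8m_eL²) = (6.63×10^-34)²/(8·9.11×10^-31·(2.90×10^-9 m)²) = 7.172×10^-21 J.
Then E_6 = 6²·E_1 = 36·7.172×10^-21 J = 2.582×10^-19 J.
Converting, E_6 = 2.582×10^-19 J / (1.60×10^-19 J/eV) = 1.61 eV.

E_6 = 1.61 eV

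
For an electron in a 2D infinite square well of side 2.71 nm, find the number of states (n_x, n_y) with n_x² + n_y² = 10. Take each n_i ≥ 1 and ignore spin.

The level has n_x² + n_y² = 10. The ordered positive-integer solutions are (1, 3), (3, 1).
That gives 2 states.

degeneracy = 2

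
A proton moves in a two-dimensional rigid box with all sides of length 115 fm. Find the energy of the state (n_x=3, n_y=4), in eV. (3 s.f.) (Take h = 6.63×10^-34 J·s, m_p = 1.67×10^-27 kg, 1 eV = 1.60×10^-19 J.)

For a 2D rectangular well E = (h²/8m_p)·Σ n_i²/L_i² = (6.63×10^-34)²/(8·1.67×10^-27) · [3²/(115 fm)² + 4²/(115 fm)²].
Evaluating gives E = 6.220×10^-14 J = 3.89×10^5 eV.

E = 3.89×10^5 eV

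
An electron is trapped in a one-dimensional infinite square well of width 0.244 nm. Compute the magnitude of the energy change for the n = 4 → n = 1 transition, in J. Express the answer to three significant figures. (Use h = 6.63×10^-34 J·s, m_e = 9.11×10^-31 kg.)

|ΔE| = 1.52×10^-17 J

E_1 = h²/(8m_eL²) = 1.013×10^-18 J.
|ΔE| = |4² − 1²|·E_1 = 15·1.013×10^-18 J = 1.52×10^-17 J.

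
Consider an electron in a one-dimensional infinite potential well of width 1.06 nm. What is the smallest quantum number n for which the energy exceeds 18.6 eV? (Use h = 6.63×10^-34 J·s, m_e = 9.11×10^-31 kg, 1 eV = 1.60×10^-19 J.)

E_1 = h²/(8m_eL²) = 5.368×10^-20 J = 0.3355 eV.
Need n² > 18.6/0.3355 = 55.44, i.e. n > 7.446.
The smallest integer satisfying this is n = 8.

n = 8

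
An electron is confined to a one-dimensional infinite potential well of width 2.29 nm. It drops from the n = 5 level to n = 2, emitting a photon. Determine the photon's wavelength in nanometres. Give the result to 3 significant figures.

λ = 823 nm

E_1 = h²/(8m_eL²) = 1.149×10^-20 J, so ΔE = (5² − 2²)E_1 = 2.413×10^-19 J.
λ = hc/ΔE = (6.626×10^-34·2.998×10^8)/2.413×10^-19 = 8.23×10^-7 m = 823 nm.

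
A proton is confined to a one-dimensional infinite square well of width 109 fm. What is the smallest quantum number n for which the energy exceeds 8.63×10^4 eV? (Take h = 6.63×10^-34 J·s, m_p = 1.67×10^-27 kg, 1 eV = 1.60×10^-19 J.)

n = 3

E_1 = h²/(8m_pL²) = 2.769×10^-15 J = 1.731×10^4 eV.
Need n² > 8.63×10^4/1.731×10^4 = 4.986, i.e. n > 2.233.
The smallest integer satisfying this is n = 3.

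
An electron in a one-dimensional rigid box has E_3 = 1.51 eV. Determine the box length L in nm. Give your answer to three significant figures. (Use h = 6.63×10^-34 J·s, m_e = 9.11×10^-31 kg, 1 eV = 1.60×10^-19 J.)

L = 1.50 nm

From E_n = n²h²/(8m_eL²), L = n·h/√(8m_eE_n).
E_3 = 1.51 eV = 2.416×10^-19 J, so L = 3·6.63×10^-34/√(8·9.11×10^-31·2.416×10^-19) = 1.50×10^-9 m = 1.50 nm.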